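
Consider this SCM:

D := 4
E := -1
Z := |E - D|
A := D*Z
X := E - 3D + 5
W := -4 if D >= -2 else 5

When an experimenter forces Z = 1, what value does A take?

4

The intervention breaks the incoming arrows to Z: Z := |E - D| no longer applies, and Z = 1.
A = D*Z  [with D=4, Z=1]  = 4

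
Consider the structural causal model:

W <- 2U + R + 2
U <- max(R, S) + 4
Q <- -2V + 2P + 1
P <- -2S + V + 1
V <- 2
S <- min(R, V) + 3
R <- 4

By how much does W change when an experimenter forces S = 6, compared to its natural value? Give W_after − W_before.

do(S=6) replaces the equation S <- min(R, V) + 3 with the constant S = 6.
U = max(R, S) + 4  [with R=4, S=6]  = 10
W = 2U + R + 2  [with U=10, R=4]  = 26
Without intervention: S = min(R, V) + 3  [with R=4, V=2]  = 5; U = max(R, S) + 4  [with R=4, S=5]  = 9; W = 2U + R + 2  [with U=9, R=4]  = 24.
Change = 26 − 24 = 2.

2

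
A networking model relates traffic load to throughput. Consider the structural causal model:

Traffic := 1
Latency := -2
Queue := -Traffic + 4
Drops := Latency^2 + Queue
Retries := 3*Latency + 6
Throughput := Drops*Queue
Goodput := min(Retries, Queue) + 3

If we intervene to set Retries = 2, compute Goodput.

5

Under do(Retries=2), the mechanism Retries := 3*Latency + 6 is discarded; Retries is fixed at 2.
Queue = -Traffic + 4  [with Traffic=1]  = 3
Goodput = min(Retries, Queue) + 3  [with Retries=2, Queue=3]  = 5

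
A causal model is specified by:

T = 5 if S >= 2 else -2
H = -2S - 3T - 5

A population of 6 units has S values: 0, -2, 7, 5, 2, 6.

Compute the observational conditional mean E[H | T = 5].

-30

Conditioning on T=5 selects the 4 unit(s) with S ∈ {7, 5, 2, 6}. Their H values: -34, -30, -24, -32. Mean = -30.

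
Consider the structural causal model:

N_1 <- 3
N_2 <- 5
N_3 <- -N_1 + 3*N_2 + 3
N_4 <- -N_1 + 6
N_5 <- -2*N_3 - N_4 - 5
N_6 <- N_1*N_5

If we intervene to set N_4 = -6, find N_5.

Intervening sets N_4 = -6 and removes its equation (N_4 <- -N_1 + 6).
N_3 = -N_1 + 3*N_2 + 3  [with N_1=3, N_2=5]  = 15
N_5 = -2*N_3 - N_4 - 5  [with N_3=15, N_4=-6]  = -29

-29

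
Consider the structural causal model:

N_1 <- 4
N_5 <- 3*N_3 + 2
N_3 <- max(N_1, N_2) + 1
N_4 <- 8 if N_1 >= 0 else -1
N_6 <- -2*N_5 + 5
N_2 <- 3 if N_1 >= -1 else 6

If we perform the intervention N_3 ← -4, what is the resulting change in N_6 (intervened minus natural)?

The intervention breaks the incoming arrows to N_3: N_3 <- max(N_1, N_2) + 1 no longer applies, and N_3 = -4.
N_5 = 3*N_3 + 2  [with N_3=-4]  = -10
N_6 = -2*N_5 + 5  [with N_5=-10]  = 25
Without intervention: N_2 = 3 if N_1 >= -1 else 6  [with N_1=4]  = 3; N_3 = max(N_1, N_2) + 1  [with N_1=4, N_2=3]  = 5; N_5 = 3*N_3 + 2  [with N_3=5]  = 17; N_6 = -2*N_5 + 5  [with N_5=17]  = -29.
Change = 25 − (-29) = 54.

54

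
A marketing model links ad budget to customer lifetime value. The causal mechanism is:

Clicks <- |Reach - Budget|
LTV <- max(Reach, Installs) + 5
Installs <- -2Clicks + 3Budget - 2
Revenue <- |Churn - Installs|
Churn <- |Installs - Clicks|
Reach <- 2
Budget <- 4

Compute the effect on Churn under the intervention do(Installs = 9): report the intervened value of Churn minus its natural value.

3

Intervening sets Installs = 9 and removes its equation (Installs <- -2Clicks + 3Budget - 2).
Clicks = |Reach - Budget|  [with Reach=2, Budget=4]  = 2
Churn = |Installs - Clicks|  [with Installs=9, Clicks=2]  = 7
Without intervention: Clicks = |Reach - Budget|  [with Reach=2, Budget=4]  = 2; Installs = -2Clicks + 3Budget - 2  [with Clicks=2, Budget=4]  = 6; Churn = |Installs - Clicks|  [with Installs=6, Clicks=2]  = 4.
Change = 7 − 4 = 3.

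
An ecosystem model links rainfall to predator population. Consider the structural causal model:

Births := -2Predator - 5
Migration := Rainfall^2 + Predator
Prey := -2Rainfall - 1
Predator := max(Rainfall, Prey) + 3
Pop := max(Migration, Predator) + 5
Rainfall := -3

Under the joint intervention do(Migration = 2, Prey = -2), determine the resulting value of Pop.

7

The joint intervention fixes Migration = 2, Prey = -2, removing each variable's own equation.
Predator = max(Rainfall, Prey) + 3  [with Rainfall=-3, Prey=-2]  = 1
Pop = max(Migration, Predator) + 5  [with Migration=2, Predator=1]  = 7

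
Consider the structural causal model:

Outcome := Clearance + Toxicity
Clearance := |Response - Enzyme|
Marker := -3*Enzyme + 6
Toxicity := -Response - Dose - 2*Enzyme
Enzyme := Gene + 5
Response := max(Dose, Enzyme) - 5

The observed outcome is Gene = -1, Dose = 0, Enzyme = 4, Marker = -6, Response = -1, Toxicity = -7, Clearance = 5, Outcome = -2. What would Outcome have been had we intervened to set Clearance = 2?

-5

do(Clearance=2) replaces the equation Clearance := |Response - Enzyme| with the constant Clearance = 2.
Enzyme = Gene + 5  [with Gene=-1]  = 4
Response = max(Dose, Enzyme) - 5  [with Dose=0, Enzyme=4]  = -1
Toxicity = -Response - Dose - 2*Enzyme  [with Response=-1, Dose=0, Enzyme=4]  = -7
Outcome = Clearance + Toxicity  [with Clearance=2, Toxicity=-7]  = -5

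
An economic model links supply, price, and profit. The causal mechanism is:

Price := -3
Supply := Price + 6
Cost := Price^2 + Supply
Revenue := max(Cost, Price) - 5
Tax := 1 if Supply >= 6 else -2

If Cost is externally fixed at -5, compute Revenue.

-8

The intervention breaks the incoming arrows to Cost: Cost := Price^2 + Supply no longer applies, and Cost = -5.
Revenue = max(Cost, Price) - 5  [with Cost=-5, Price=-3]  = -8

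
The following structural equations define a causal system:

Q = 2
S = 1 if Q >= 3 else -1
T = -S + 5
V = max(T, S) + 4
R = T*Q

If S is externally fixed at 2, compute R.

6

do(S=2) replaces the equation S = 1 if Q >= 3 else -1 with the constant S = 2.
T = -S + 5  [with S=2]  = 3
R = T*Q  [with T=3, Q=2]  = 6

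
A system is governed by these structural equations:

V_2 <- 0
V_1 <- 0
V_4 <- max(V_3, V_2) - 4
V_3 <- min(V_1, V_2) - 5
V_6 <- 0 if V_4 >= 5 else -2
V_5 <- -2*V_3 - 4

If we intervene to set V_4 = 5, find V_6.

Under do(V_4=5), the mechanism V_4 <- max(V_3, V_2) - 4 is discarded; V_4 is fixed at 5.
V_6 = 0 if V_4 >= 5 else -2  [with V_4=5]  = 0

0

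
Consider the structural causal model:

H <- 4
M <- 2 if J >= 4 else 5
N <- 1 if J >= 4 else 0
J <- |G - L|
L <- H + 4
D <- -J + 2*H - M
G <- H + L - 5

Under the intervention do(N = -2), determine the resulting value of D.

Intervening sets N = -2 and removes its equation (N <- 1 if J >= 4 else 0).
No directed path runs from N to D, so D keeps its natural value.
L = H + 4  [with H=4]  = 8
G = H + L - 5  [with H=4, L=8]  = 7
J = |G - L|  [with G=7, L=8]  = 1
M = 2 if J >= 4 else 5  [with J=1]  = 5
D = -J + 2*H - M  [with J=1, H=4, M=5]  = 2

2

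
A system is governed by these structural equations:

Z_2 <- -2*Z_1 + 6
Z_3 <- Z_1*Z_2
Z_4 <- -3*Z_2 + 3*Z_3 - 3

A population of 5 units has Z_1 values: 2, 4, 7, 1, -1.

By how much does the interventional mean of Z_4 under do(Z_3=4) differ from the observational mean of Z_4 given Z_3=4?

6.6

The intervention sets Z_3=4 in all 5 units regardless of Z_1. Recomputing Z_4 per unit gives 3, 15, 33, -3, -15; average 6.6.
E[Z_4|Z_3=4] averages over only the 2 units with Z_3=4 (Z_1 = 2, 1): Z_4 = 3, -3, mean 0.
Difference = 6.6 − 0 = 6.6.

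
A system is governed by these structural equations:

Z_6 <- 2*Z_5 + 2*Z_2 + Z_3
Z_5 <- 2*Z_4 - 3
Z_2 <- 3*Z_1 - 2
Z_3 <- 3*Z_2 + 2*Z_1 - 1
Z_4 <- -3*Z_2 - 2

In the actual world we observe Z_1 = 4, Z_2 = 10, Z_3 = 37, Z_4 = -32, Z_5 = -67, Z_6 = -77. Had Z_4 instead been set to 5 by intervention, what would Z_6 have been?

71

Under do(Z_4=5), the mechanism Z_4 <- -3*Z_2 - 2 is discarded; Z_4 is fixed at 5.
Z_2 = 3*Z_1 - 2  [with Z_1=4]  = 10
Z_3 = 3*Z_2 + 2*Z_1 - 1  [with Z_2=10, Z_1=4]  = 37
Z_5 = 2*Z_4 - 3  [with Z_4=5]  = 7
Z_6 = 2*Z_5 + 2*Z_2 + Z_3  [with Z_5=7, Z_2=10, Z_3=37]  = 71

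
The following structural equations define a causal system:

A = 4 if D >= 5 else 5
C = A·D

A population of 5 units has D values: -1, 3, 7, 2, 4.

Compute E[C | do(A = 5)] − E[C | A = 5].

Every unit gets A=5 under the intervention. C values become -5, 15, 35, 10, 20; E[C|do(A=5)] = 15.
Observing A=5 restricts to units where A's equation naturally yields 5: D ∈ {-1, 3, 2, 4}. In that subpopulation C = -5, 15, 10, 20, mean 10.
Difference = 15 − 10 = 5.

5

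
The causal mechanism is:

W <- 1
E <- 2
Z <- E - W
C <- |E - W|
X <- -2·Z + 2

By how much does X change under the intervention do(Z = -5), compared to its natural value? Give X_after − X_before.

12

Intervening sets Z = -5 and removes its equation (Z <- E - W).
X = -2·Z + 2  [with Z=-5]  = 12
Without intervention: Z = E - W  [with E=2, W=1]  = 1; X = -2·Z + 2  [with Z=1]  = 0.
Change = 12 − 0 = 12.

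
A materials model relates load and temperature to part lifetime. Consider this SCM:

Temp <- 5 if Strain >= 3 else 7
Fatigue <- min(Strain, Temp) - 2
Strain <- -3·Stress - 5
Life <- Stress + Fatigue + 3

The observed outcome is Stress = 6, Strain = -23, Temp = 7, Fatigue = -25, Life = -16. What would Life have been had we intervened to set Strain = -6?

1

do(Strain=-6) replaces the equation Strain <- -3·Stress - 5 with the constant Strain = -6.
Temp = 5 if Strain >= 3 else 7  [with Strain=-6]  = 7
Fatigue = min(Strain, Temp) - 2  [with Strain=-6, Temp=7]  = -8
Life = Stress + Fatigue + 3  [with Stress=6, Fatigue=-8]  = 1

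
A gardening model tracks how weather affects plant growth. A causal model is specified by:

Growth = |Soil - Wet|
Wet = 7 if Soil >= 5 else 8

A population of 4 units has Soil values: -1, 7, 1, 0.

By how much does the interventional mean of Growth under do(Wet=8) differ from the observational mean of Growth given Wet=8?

Every unit gets Wet=8 under the intervention. Growth values become 9, 1, 7, 8; E[Growth|do(Wet=8)] = 6.25.
Conditioning on Wet=8 selects the 3 unit(s) with Soil ∈ {-1, 1, 0}. Their Growth values: 9, 7, 8. Mean = 8.
Difference = 6.25 − 8 = -1.75.

-1.75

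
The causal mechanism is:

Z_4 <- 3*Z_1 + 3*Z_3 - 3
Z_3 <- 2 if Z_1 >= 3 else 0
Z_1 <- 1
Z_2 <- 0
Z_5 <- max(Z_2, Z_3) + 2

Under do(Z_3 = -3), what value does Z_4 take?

-9

The intervention breaks the incoming arrows to Z_3: Z_3 <- 2 if Z_1 >= 3 else 0 no longer applies, and Z_3 = -3.
Z_4 = 3*Z_1 + 3*Z_3 - 3  [with Z_1=1, Z_3=-3]  = -9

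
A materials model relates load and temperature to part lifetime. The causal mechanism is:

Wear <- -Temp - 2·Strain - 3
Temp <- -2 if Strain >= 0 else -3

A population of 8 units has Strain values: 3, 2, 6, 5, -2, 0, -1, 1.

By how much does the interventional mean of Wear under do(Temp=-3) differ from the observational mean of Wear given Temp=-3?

The intervention sets Temp=-3 in all 8 units regardless of Strain. Recomputing Wear per unit gives -6, -4, -12, -10, 4, 0, 2, -2; average -3.5.
Observing Temp=-3 restricts to units where Temp's equation naturally yields -3: Strain ∈ {-2, -1}. In that subpopulation Wear = 4, 2, mean 3.
Difference = -3.5 − 3 = -6.5.

-6.5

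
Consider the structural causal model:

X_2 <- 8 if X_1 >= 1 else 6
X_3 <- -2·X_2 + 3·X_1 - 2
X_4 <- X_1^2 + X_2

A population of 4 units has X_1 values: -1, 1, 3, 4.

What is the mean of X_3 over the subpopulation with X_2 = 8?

-10

E[X_3|X_2=8] averages over only the 3 units with X_2=8 (X_1 = 1, 3, 4): X_3 = -15, -9, -6, mean -10.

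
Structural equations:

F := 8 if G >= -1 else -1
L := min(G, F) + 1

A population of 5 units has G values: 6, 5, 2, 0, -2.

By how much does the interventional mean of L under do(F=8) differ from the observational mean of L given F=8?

-1.05

The intervention sets F=8 in all 5 units regardless of G. Recomputing L per unit gives 7, 6, 3, 1, -1; average 3.2.
Observing F=8 restricts to units where F's equation naturally yields 8: G ∈ {6, 5, 2, 0}. In that subpopulation L = 7, 6, 3, 1, mean 4.25.
Difference = 3.2 − 4.25 = -1.05.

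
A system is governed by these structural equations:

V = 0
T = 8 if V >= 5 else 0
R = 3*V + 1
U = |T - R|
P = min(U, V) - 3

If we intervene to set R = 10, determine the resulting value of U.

10

The intervention breaks the incoming arrows to R: R = 3*V + 1 no longer applies, and R = 10.
T = 8 if V >= 5 else 0  [with V=0]  = 0
U = |T - R|  [with T=0, R=10]  = 10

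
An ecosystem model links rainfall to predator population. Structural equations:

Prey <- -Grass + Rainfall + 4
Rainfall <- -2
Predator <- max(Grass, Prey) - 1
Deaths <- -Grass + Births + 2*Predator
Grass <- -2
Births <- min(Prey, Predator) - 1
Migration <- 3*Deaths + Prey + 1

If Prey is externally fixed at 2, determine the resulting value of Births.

do(Prey=2) replaces the equation Prey <- -Grass + Rainfall + 4 with the constant Prey = 2.
Predator = max(Grass, Prey) - 1  [with Grass=-2, Prey=2]  = 1
Births = min(Prey, Predator) - 1  [with Prey=2, Predator=1]  = 0

0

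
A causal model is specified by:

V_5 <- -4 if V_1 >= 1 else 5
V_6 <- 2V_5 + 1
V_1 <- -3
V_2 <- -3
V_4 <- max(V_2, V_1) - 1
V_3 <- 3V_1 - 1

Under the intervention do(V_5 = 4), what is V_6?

The intervention breaks the incoming arrows to V_5: V_5 <- -4 if V_1 >= 1 else 5 no longer applies, and V_5 = 4.
V_6 = 2V_5 + 1  [with V_5=4]  = 9

9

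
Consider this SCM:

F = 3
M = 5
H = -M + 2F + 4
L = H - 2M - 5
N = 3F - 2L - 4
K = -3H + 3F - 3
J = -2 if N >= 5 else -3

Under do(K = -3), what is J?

Intervening sets K = -3 and removes its equation (K = -3H + 3F - 3).
No directed path runs from K to J, so J keeps its natural value.
H = -M + 2F + 4  [with M=5, F=3]  = 5
L = H - 2M - 5  [with H=5, M=5]  = -10
N = 3F - 2L - 4  [with F=3, L=-10]  = 25
J = -2 if N >= 5 else -3  [with N=25]  = -2

-2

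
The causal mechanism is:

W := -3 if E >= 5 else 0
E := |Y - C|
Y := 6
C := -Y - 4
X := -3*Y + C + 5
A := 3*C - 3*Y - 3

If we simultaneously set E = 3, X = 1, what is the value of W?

The joint intervention fixes E = 3, X = 1, removing each variable's own equation.
W = -3 if E >= 5 else 0  [with E=3]  = 0

0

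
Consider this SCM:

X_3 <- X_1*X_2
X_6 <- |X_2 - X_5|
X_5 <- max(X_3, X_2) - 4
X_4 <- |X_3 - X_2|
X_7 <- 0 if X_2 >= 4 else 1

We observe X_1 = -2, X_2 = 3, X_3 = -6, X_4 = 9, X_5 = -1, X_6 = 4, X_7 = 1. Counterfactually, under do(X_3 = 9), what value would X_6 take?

The intervention breaks the incoming arrows to X_3: X_3 <- X_1*X_2 no longer applies, and X_3 = 9.
X_5 = max(X_3, X_2) - 4  [with X_3=9, X_2=3]  = 5
X_6 = |X_2 - X_5|  [with X_2=3, X_5=5]  = 2

2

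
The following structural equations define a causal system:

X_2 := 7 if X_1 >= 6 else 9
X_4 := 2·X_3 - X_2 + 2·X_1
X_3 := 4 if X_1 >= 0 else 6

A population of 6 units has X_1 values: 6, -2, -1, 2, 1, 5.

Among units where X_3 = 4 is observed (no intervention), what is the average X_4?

Conditioning on X_3=4 selects the 4 unit(s) with X_1 ∈ {6, 2, 1, 5}. Their X_4 values: 13, 3, 1, 9. Mean = 6.5.

6.5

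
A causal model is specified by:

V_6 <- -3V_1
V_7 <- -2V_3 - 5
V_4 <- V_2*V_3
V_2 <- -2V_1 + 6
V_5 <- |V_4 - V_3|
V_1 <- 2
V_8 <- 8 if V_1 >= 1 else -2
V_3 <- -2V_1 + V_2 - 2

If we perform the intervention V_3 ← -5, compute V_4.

The intervention breaks the incoming arrows to V_3: V_3 <- -2V_1 + V_2 - 2 no longer applies, and V_3 = -5.
V_2 = -2V_1 + 6  [with V_1=2]  = 2
V_4 = V_2*V_3  [with V_2=2, V_3=-5]  = -10

-10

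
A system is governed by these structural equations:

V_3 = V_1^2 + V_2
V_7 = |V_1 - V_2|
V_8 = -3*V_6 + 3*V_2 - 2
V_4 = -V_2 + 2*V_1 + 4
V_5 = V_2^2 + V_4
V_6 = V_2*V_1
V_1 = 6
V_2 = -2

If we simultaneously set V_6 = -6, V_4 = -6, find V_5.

-2

Setting V_6 = -6, V_4 = -6 by intervention discards those variables' equations.
V_5 = V_2^2 + V_4  [with V_2=-2, V_4=-6]  = -2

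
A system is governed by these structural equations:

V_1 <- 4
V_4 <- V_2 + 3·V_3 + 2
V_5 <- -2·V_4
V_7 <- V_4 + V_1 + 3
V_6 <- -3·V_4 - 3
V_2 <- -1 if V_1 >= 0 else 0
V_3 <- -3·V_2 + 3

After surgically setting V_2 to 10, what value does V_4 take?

-69

Under do(V_2=10), the mechanism V_2 <- -1 if V_1 >= 0 else 0 is discarded; V_2 is fixed at 10.
V_3 = -3·V_2 + 3  [with V_2=10]  = -27
V_4 = V_2 + 3·V_3 + 2  [with V_2=10, V_3=-27]  = -69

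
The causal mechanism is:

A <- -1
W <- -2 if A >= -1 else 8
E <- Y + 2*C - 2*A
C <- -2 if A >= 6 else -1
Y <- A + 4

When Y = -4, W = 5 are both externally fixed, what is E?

Setting Y = -4, W = 5 by intervention discards those variables' equations.
C = -2 if A >= 6 else -1  [with A=-1]  = -1
E = Y + 2*C - 2*A  [with Y=-4, C=-1, A=-1]  = -4

-4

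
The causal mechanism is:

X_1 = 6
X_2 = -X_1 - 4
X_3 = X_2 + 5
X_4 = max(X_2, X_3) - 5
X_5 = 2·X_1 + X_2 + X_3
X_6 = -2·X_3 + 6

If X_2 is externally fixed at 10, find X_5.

37

do(X_2=10) replaces the equation X_2 = -X_1 - 4 with the constant X_2 = 10.
X_3 = X_2 + 5  [with X_2=10]  = 15
X_5 = 2·X_1 + X_2 + X_3  [with X_1=6, X_2=10, X_3=15]  = 37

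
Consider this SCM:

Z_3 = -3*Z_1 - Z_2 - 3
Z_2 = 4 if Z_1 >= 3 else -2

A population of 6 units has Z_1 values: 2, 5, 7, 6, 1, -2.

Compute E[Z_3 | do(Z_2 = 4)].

Under do(Z_2=4), Z_2's equation is replaced by Z_2=4 for every unit. Per-unit Z_3: -13, -22, -28, -25, -10, -1. Mean = -16.5.

-16.5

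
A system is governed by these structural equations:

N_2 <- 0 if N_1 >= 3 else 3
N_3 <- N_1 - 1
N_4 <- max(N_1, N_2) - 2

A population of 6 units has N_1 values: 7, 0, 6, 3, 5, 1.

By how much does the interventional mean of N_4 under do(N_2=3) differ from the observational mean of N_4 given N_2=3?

1.5

Every unit gets N_2=3 under the intervention. N_4 values become 5, 1, 4, 1, 3, 1; E[N_4|do(N_2=3)] = 2.5.
Observing N_2=3 restricts to units where N_2's equation naturally yields 3: N_1 ∈ {0, 1}. In that subpopulation N_4 = 1, 1, mean 1.
Difference = 2.5 − 1 = 1.5.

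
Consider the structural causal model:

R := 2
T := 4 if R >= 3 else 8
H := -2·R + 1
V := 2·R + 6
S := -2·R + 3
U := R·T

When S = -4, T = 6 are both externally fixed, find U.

Setting S = -4, T = 6 by intervention discards those variables' equations.
U = R·T  [with R=2, T=6]  = 12

12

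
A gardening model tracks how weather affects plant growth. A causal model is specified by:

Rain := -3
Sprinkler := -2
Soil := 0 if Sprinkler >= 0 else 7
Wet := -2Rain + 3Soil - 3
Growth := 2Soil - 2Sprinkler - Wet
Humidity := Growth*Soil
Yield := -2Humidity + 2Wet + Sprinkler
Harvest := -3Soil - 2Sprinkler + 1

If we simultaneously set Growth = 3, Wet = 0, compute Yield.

-44

Setting Growth = 3, Wet = 0 by intervention discards those variables' equations.
Soil = 0 if Sprinkler >= 0 else 7  [with Sprinkler=-2]  = 7
Humidity = Growth*Soil  [with Growth=3, Soil=7]  = 21
Yield = -2Humidity + 2Wet + Sprinkler  [with Humidity=21, Wet=0, Sprinkler=-2]  = -44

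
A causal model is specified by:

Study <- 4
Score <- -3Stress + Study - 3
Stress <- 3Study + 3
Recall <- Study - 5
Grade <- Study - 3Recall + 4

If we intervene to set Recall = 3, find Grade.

-1

Intervening sets Recall = 3 and removes its equation (Recall <- Study - 5).
Grade = Study - 3Recall + 4  [with Study=4, Recall=3]  = -1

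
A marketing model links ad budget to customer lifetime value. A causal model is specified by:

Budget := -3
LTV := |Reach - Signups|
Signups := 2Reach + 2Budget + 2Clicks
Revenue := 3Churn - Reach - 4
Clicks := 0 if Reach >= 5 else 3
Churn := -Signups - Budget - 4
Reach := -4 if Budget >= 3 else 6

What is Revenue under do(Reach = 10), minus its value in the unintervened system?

Under do(Reach=10), the mechanism Reach := -4 if Budget >= 3 else 6 is discarded; Reach is fixed at 10.
Clicks = 0 if Reach >= 5 else 3  [with Reach=10]  = 0
Signups = 2Reach + 2Budget + 2Clicks  [with Reach=10, Budget=-3, Clicks=0]  = 14
Churn = -Signups - Budget - 4  [with Signups=14, Budget=-3]  = -15
Revenue = 3Churn - Reach - 4  [with Churn=-15, Reach=10]  = -59
Without intervention: Reach = -4 if Budget >= 3 else 6  [with Budget=-3]  = 6; Clicks = 0 if Reach >= 5 else 3  [with Reach=6]  = 0; Signups = 2Reach + 2Budget + 2Clicks  [with Reach=6, Budget=-3, Clicks=0]  = 6; Churn = -Signups - Budget - 4  [with Signups=6, Budget=-3]  = -7; Revenue = 3Churn - Reach - 4  [with Churn=-7, Reach=6]  = -31.
Change = -59 − (-31) = -28.

-28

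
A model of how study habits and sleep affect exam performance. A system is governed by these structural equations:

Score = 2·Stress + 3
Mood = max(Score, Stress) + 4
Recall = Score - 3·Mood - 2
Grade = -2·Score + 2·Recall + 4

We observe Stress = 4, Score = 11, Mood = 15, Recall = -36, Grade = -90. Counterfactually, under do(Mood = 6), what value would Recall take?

-9

The intervention breaks the incoming arrows to Mood: Mood = max(Score, Stress) + 4 no longer applies, and Mood = 6.
Score = 2·Stress + 3  [with Stress=4]  = 11
Recall = Score - 3·Mood - 2  [with Score=11, Mood=6]  = -9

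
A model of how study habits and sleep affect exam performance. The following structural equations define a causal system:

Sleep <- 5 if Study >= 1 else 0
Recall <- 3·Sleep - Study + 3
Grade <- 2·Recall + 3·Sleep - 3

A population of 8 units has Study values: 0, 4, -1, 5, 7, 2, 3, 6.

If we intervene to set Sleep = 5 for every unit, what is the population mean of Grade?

41.5

Under do(Sleep=5), Sleep's equation is replaced by Sleep=5 for every unit. Per-unit Grade: 48, 40, 50, 38, 34, 44, 42, 36. Mean = 41.5.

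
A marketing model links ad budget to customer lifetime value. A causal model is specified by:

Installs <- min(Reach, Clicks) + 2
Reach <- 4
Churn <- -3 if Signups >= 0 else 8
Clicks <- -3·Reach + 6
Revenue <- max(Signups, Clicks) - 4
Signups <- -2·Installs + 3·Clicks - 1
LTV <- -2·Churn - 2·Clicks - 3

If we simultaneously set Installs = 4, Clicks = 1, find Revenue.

-3

Setting Installs = 4, Clicks = 1 by intervention discards those variables' equations.
Signups = -2·Installs + 3·Clicks - 1  [with Installs=4, Clicks=1]  = -6
Revenue = max(Signups, Clicks) - 4  [with Signups=-6, Clicks=1]  = -3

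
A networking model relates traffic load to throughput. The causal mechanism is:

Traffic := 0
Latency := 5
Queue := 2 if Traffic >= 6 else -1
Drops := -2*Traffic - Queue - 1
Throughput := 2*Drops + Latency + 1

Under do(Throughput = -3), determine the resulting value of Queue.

do(Throughput=-3) replaces the equation Throughput := 2*Drops + Latency + 1 with the constant Throughput = -3.
Queue is not downstream of the intervention, so its value is determined by the original equations.
Queue = 2 if Traffic >= 6 else -1  [with Traffic=0]  = -1

-1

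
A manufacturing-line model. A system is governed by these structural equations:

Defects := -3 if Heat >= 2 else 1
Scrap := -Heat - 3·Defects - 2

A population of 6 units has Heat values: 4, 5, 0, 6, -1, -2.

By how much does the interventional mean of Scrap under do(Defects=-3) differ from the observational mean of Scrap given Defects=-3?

3

do(Defects=-3) breaks Defects's dependence on Heat. With Defects=-3 fixed, Scrap across the units is 3, 2, 7, 1, 8, 9, mean 5.
Observing Defects=-3 restricts to units where Defects's equation naturally yields -3: Heat ∈ {4, 5, 6}. In that subpopulation Scrap = 3, 2, 1, mean 2.
Difference = 5 − 2 = 3.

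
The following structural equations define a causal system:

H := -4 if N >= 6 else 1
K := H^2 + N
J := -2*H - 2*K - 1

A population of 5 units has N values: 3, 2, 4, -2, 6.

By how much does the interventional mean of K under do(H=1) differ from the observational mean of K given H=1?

Every unit gets H=1 under the intervention. K values become 4, 3, 5, -1, 7; E[K|do(H=1)] = 3.6.
Conditioning on H=1 selects the 4 unit(s) with N ∈ {3, 2, 4, -2}. Their K values: 4, 3, 5, -1. Mean = 2.75.
Difference = 3.6 − 2.75 = 0.85.

0.85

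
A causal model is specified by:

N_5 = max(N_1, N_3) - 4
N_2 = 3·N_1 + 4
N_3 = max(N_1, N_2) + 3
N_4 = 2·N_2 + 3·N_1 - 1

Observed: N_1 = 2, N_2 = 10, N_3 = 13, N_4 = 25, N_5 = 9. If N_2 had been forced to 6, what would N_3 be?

The intervention breaks the incoming arrows to N_2: N_2 = 3·N_1 + 4 no longer applies, and N_2 = 6.
N_3 = max(N_1, N_2) + 3  [with N_1=2, N_2=6]  = 9

9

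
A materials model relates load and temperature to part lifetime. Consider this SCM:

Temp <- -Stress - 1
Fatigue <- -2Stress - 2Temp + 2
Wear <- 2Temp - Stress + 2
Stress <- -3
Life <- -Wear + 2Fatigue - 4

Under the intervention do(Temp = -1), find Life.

do(Temp=-1) replaces the equation Temp <- -Stress - 1 with the constant Temp = -1.
Wear = 2Temp - Stress + 2  [with Temp=-1, Stress=-3]  = 3
Fatigue = -2Stress - 2Temp + 2  [with Stress=-3, Temp=-1]  = 10
Life = -Wear + 2Fatigue - 4  [with Wear=3, Fatigue=10]  = 13

13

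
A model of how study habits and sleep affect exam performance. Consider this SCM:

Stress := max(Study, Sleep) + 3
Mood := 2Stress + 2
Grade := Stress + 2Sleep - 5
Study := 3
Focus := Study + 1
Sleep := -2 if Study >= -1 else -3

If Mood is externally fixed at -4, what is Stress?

do(Mood=-4) replaces the equation Mood := 2Stress + 2 with the constant Mood = -4.
Stress is not downstream of the intervention, so its value is determined by the original equations.
Sleep = -2 if Study >= -1 else -3  [with Study=3]  = -2
Stress = max(Study, Sleep) + 3  [with Study=3, Sleep=-2]  = 6

6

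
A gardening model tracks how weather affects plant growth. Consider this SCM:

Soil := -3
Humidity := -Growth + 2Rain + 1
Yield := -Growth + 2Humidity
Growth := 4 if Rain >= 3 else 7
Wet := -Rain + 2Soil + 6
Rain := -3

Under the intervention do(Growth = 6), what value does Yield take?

-28

Under do(Growth=6), the mechanism Growth := 4 if Rain >= 3 else 7 is discarded; Growth is fixed at 6.
Humidity = -Growth + 2Rain + 1  [with Growth=6, Rain=-3]  = -11
Yield = -Growth + 2Humidity  [with Growth=6, Humidity=-11]  = -28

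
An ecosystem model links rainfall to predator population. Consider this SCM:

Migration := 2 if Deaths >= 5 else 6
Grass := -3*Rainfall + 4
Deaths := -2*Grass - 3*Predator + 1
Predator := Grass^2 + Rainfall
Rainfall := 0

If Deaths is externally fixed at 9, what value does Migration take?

Intervening sets Deaths = 9 and removes its equation (Deaths := -2*Grass - 3*Predator + 1).
Migration = 2 if Deaths >= 5 else 6  [with Deaths=9]  = 2

2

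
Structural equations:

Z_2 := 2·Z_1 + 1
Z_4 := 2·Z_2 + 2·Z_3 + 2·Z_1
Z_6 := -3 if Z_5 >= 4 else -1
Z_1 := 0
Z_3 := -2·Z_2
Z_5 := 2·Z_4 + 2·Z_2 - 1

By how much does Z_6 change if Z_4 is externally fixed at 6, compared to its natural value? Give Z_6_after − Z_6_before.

-2

Under do(Z_4=6), the mechanism Z_4 := 2·Z_2 + 2·Z_3 + 2·Z_1 is discarded; Z_4 is fixed at 6.
Z_2 = 2·Z_1 + 1  [with Z_1=0]  = 1
Z_5 = 2·Z_4 + 2·Z_2 - 1  [with Z_4=6, Z_2=1]  = 13
Z_6 = -3 if Z_5 >= 4 else -1  [with Z_5=13]  = -3
Without intervention: Z_2 = 2·Z_1 + 1  [with Z_1=0]  = 1; Z_3 = -2·Z_2  [with Z_2=1]  = -2; Z_4 = 2·Z_2 + 2·Z_3 + 2·Z_1  [with Z_2=1, Z_3=-2, Z_1=0]  = -2; Z_5 = 2·Z_4 + 2·Z_2 - 1  [with Z_4=-2, Z_2=1]  = -3; Z_6 = -3 if Z_5 >= 4 else -1  [with Z_5=-3]  = -1.
Change = -3 − (-1) = -2.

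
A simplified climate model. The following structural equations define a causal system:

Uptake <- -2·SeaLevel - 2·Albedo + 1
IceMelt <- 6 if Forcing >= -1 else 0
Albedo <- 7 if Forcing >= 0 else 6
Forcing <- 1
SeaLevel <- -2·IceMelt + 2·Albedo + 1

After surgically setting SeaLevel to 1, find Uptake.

-15

Intervening sets SeaLevel = 1 and removes its equation (SeaLevel <- -2·IceMelt + 2·Albedo + 1).
Albedo = 7 if Forcing >= 0 else 6  [with Forcing=1]  = 7
Uptake = -2·SeaLevel - 2·Albedo + 1  [with SeaLevel=1, Albedo=7]  = -15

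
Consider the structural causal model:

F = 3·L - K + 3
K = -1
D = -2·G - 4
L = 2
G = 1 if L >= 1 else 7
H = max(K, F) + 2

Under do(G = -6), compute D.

8

The intervention breaks the incoming arrows to G: G = 1 if L >= 1 else 7 no longer applies, and G = -6.
D = -2·G - 4  [with G=-6]  = 8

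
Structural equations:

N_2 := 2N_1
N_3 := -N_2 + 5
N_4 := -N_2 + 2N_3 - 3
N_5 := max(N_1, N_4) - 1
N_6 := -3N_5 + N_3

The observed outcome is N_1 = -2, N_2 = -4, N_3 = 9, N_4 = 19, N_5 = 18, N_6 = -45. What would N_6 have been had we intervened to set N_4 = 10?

-18

Under do(N_4=10), the mechanism N_4 := -N_2 + 2N_3 - 3 is discarded; N_4 is fixed at 10.
N_2 = 2N_1  [with N_1=-2]  = -4
N_3 = -N_2 + 5  [with N_2=-4]  = 9
N_5 = max(N_1, N_4) - 1  [with N_1=-2, N_4=10]  = 9
N_6 = -3N_5 + N_3  [with N_5=9, N_3=9]  = -18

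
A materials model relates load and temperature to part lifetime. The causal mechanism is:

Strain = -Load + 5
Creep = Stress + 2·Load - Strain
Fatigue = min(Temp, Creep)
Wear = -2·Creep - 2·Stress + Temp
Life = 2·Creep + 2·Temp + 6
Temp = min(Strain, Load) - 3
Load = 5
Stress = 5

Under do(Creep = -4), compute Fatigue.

Under do(Creep=-4), the mechanism Creep = Stress + 2·Load - Strain is discarded; Creep is fixed at -4.
Strain = -Load + 5  [with Load=5]  = 0
Temp = min(Strain, Load) - 3  [with Strain=0, Load=5]  = -3
Fatigue = min(Temp, Creep)  [with Temp=-3, Creep=-4]  = -4

-4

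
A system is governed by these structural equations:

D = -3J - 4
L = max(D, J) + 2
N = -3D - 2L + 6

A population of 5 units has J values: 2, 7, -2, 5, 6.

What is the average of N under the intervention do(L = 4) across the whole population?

42.4

The intervention sets L=4 in all 5 units regardless of J. Recomputing N per unit gives 28, 73, -8, 55, 64; average 42.4.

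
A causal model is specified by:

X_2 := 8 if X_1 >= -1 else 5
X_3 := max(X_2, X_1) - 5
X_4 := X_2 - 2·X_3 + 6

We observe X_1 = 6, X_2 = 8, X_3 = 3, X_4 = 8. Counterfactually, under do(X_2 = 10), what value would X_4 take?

6

Under do(X_2=10), the mechanism X_2 := 8 if X_1 >= -1 else 5 is discarded; X_2 is fixed at 10.
X_3 = max(X_2, X_1) - 5  [with X_2=10, X_1=6]  = 5
X_4 = X_2 - 2·X_3 + 6  [with X_2=10, X_3=5]  = 6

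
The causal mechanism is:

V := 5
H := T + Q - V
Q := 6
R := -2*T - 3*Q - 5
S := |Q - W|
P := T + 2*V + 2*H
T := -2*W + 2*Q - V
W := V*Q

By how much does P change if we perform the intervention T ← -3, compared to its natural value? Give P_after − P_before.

Under do(T=-3), the mechanism T := -2*W + 2*Q - V is discarded; T is fixed at -3.
H = T + Q - V  [with T=-3, Q=6, V=5]  = -2
P = T + 2*V + 2*H  [with T=-3, V=5, H=-2]  = 3
Without intervention: W = V*Q  [with V=5, Q=6]  = 30; T = -2*W + 2*Q - V  [with W=30, Q=6, V=5]  = -53; H = T + Q - V  [with T=-53, Q=6, V=5]  = -52; P = T + 2*V + 2*H  [with T=-53, V=5, H=-52]  = -147.
Change = 3 − (-147) = 150.

150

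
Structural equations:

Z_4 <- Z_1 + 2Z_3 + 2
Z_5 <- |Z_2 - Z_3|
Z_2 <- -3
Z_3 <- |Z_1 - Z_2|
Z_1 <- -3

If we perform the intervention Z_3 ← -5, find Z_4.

The intervention breaks the incoming arrows to Z_3: Z_3 <- |Z_1 - Z_2| no longer applies, and Z_3 = -5.
Z_4 = Z_1 + 2Z_3 + 2  [with Z_1=-3, Z_3=-5]  = -11

-11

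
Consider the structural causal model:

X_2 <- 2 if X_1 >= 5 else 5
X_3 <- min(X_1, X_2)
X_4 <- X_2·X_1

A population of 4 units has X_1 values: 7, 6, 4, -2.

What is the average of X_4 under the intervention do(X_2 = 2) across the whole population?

Every unit gets X_2=2 under the intervention. X_4 values become 14, 12, 8, -4; E[X_4|do(X_2=2)] = 7.5.

7.5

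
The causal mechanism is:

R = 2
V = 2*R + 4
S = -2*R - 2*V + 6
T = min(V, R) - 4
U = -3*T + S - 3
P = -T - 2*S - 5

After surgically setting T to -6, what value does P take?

Under do(T=-6), the mechanism T = min(V, R) - 4 is discarded; T is fixed at -6.
V = 2*R + 4  [with R=2]  = 8
S = -2*R - 2*V + 6  [with R=2, V=8]  = -14
P = -T - 2*S - 5  [with T=-6, S=-14]  = 29

29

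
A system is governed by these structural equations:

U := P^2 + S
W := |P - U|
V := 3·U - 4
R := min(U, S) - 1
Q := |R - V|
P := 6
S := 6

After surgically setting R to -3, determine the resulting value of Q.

The intervention breaks the incoming arrows to R: R := min(U, S) - 1 no longer applies, and R = -3.
U = P^2 + S  [with P=6, S=6]  = 42
V = 3·U - 4  [with U=42]  = 122
Q = |R - V|  [with R=-3, V=122]  = 125

125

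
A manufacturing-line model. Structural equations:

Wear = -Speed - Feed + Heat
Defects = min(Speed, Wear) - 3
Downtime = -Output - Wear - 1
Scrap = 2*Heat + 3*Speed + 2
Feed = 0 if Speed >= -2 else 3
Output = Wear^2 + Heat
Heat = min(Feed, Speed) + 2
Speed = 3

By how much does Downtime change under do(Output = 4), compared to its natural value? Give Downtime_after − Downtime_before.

-1

do(Output=4) replaces the equation Output = Wear^2 + Heat with the constant Output = 4.
Feed = 0 if Speed >= -2 else 3  [with Speed=3]  = 0
Heat = min(Feed, Speed) + 2  [with Feed=0, Speed=3]  = 2
Wear = -Speed - Feed + Heat  [with Speed=3, Feed=0, Heat=2]  = -1
Downtime = -Output - Wear - 1  [with Output=4, Wear=-1]  = -4
Without intervention: Feed = 0 if Speed >= -2 else 3  [with Speed=3]  = 0; Heat = min(Feed, Speed) + 2  [with Feed=0, Speed=3]  = 2; Wear = -Speed - Feed + Heat  [with Speed=3, Feed=0, Heat=2]  = -1; Output = Wear^2 + Heat  [with Wear=-1, Heat=2]  = 3; Downtime = -Output - Wear - 1  [with Output=3, Wear=-1]  = -3.
Change = -4 − (-3) = -1.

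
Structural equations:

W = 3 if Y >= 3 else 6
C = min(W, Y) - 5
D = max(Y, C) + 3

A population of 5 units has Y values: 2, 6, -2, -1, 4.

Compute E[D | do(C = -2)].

Under do(C=-2), C's equation is replaced by C=-2 for every unit. Per-unit D: 5, 9, 1, 2, 7. Mean = 4.8.

4.8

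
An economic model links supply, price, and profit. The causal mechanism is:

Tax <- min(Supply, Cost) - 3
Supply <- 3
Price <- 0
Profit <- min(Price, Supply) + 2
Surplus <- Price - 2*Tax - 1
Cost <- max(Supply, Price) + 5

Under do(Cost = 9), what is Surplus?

The intervention breaks the incoming arrows to Cost: Cost <- max(Supply, Price) + 5 no longer applies, and Cost = 9.
Tax = min(Supply, Cost) - 3  [with Supply=3, Cost=9]  = 0
Surplus = Price - 2*Tax - 1  [with Price=0, Tax=0]  = -1

-1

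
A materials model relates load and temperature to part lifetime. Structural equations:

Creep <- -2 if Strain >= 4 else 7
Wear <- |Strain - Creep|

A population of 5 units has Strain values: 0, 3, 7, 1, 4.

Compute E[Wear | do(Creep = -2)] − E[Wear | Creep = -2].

-2.5

Every unit gets Creep=-2 under the intervention. Wear values become 2, 5, 9, 3, 6; E[Wear|do(Creep=-2)] = 5.
Observing Creep=-2 restricts to units where Creep's equation naturally yields -2: Strain ∈ {7, 4}. In that subpopulation Wear = 9, 6, mean 7.5.
Difference = 5 − 7.5 = -2.5.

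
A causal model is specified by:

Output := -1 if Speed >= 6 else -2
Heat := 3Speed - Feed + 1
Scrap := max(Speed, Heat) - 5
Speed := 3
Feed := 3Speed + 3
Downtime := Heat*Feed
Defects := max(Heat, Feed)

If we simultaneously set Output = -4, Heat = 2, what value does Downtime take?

Under do(Output = -4, Heat = 2), each intervened variable's structural equation is replaced by its fixed value.
Feed = 3Speed + 3  [with Speed=3]  = 12
Downtime = Heat*Feed  [with Heat=2, Feed=12]  = 24

24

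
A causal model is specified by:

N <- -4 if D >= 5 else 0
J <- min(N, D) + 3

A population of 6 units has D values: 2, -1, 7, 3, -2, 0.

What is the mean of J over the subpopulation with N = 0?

Conditioning on N=0 selects the 5 unit(s) with D ∈ {2, -1, 3, -2, 0}. Their J values: 3, 2, 3, 1, 3. Mean = 2.4.

2.4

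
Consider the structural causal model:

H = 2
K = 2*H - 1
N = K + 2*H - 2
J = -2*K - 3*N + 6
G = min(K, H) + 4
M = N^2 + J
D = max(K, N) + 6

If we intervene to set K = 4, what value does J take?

-20

Under do(K=4), the mechanism K = 2*H - 1 is discarded; K is fixed at 4.
N = K + 2*H - 2  [with K=4, H=2]  = 6
J = -2*K - 3*N + 6  [with K=4, N=6]  = -20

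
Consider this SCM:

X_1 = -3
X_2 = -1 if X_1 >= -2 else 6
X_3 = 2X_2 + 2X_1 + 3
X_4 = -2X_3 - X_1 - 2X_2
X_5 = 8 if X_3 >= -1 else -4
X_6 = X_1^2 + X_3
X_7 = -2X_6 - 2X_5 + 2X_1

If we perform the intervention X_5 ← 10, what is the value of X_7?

-62

Under do(X_5=10), the mechanism X_5 = 8 if X_3 >= -1 else -4 is discarded; X_5 is fixed at 10.
X_2 = -1 if X_1 >= -2 else 6  [with X_1=-3]  = 6
X_3 = 2X_2 + 2X_1 + 3  [with X_2=6, X_1=-3]  = 9
X_6 = X_1^2 + X_3  [with X_1=-3, X_3=9]  = 18
X_7 = -2X_6 - 2X_5 + 2X_1  [with X_6=18, X_5=10, X_1=-3]  = -62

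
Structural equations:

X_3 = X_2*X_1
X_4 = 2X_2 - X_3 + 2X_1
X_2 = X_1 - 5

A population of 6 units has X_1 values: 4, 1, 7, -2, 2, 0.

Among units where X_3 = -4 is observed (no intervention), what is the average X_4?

Observing X_3=-4 restricts to units where X_3's equation naturally yields -4: X_1 ∈ {4, 1}. In that subpopulation X_4 = 10, -2, mean 4.

4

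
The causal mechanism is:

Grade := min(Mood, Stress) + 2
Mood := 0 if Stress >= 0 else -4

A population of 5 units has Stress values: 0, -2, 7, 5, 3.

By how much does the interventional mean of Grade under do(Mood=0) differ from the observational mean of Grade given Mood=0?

-0.4

The intervention sets Mood=0 in all 5 units regardless of Stress. Recomputing Grade per unit gives 2, 0, 2, 2, 2; average 1.6.
Conditioning on Mood=0 selects the 4 unit(s) with Stress ∈ {0, 7, 5, 3}. Their Grade values: 2, 2, 2, 2. Mean = 2.
Difference = 1.6 − 2 = -0.4.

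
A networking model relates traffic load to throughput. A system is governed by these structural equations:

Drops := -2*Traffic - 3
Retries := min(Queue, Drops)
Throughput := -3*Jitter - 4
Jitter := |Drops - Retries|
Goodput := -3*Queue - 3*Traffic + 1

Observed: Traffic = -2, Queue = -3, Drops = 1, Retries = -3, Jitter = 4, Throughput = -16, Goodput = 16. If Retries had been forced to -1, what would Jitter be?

Intervening sets Retries = -1 and removes its equation (Retries := min(Queue, Drops)).
Drops = -2*Traffic - 3  [with Traffic=-2]  = 1
Jitter = |Drops - Retries|  [with Drops=1, Retries=-1]  = 2

2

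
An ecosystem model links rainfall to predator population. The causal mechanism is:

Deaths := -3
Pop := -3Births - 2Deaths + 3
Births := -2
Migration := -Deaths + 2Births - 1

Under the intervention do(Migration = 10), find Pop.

15

The intervention breaks the incoming arrows to Migration: Migration := -Deaths + 2Births - 1 no longer applies, and Migration = 10.
Pop is not downstream of the intervention, so its value is determined by the original equations.
Pop = -3Births - 2Deaths + 3  [with Births=-2, Deaths=-3]  = 15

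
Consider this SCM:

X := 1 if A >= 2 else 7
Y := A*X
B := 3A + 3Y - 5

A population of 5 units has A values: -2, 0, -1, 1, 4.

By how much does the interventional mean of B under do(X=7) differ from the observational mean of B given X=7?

21.6

do(X=7) breaks X's dependence on A. With X=7 fixed, B across the units is -53, -5, -29, 19, 91, mean 4.6.
Conditioning on X=7 selects the 4 unit(s) with A ∈ {-2, 0, -1, 1}. Their B values: -53, -5, -29, 19. Mean = -17.
Difference = 4.6 − (-17) = 21.6.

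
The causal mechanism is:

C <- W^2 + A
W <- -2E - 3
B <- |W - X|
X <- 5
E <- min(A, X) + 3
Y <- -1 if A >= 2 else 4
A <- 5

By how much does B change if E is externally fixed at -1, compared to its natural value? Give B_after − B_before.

-18

The intervention breaks the incoming arrows to E: E <- min(A, X) + 3 no longer applies, and E = -1.
W = -2E - 3  [with E=-1]  = -1
B = |W - X|  [with W=-1, X=5]  = 6
Without intervention: E = min(A, X) + 3  [with A=5, X=5]  = 8; W = -2E - 3  [with E=8]  = -19; B = |W - X|  [with W=-19, X=5]  = 24.
Change = 6 − 24 = -18.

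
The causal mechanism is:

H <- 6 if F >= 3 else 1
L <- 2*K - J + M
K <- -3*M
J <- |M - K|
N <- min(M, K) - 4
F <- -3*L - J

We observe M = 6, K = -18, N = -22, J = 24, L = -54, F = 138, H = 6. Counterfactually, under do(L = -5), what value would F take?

The intervention breaks the incoming arrows to L: L <- 2*K - J + M no longer applies, and L = -5.
K = -3*M  [with M=6]  = -18
J = |M - K|  [with M=6, K=-18]  = 24
F = -3*L - J  [with L=-5, J=24]  = -9

-9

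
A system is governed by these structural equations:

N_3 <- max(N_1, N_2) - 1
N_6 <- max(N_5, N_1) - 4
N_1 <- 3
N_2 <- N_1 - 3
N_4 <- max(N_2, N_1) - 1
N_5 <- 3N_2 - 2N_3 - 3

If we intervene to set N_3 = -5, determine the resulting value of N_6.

The intervention breaks the incoming arrows to N_3: N_3 <- max(N_1, N_2) - 1 no longer applies, and N_3 = -5.
N_2 = N_1 - 3  [with N_1=3]  = 0
N_5 = 3N_2 - 2N_3 - 3  [with N_2=0, N_3=-5]  = 7
N_6 = max(N_5, N_1) - 4  [with N_5=7, N_1=3]  = 3

3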